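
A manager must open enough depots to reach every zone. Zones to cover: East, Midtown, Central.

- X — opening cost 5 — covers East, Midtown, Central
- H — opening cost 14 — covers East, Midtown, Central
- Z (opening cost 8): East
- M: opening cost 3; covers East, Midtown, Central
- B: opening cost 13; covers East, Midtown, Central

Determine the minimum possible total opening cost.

3

M alone covers East, Midtown, Central — every zone.
Total opening cost: 3.
No cover costs less than 3.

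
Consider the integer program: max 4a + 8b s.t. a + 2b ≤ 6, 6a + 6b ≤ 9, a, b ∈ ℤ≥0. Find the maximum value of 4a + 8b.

Relaxing integrality, the LP optimum is 12.00 at (a,b) = (0, 1.5), which is not an integer point.
(a,b)=(0,1): 1·0+2·1=2≤6, 6·0+6·1=6≤9, objective 8.
(a,b)=(1,0): 1·1+2·0=1≤6, 6·1+6·0=6≤9, objective 4.
(a,b)=(0,0): 1·0+2·0=0≤6, 6·0+6·0=0≤9, objective 0.
Maximum is 8 at (a,b)=(0,1).

8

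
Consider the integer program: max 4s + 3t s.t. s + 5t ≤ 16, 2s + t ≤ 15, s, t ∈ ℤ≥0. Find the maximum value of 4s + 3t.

The continuous relaxation peaks at (6.56, 1.89) with value 31.89; rounding to a feasible lattice point costs some objective.
(s,t)=(7,1) is feasible, giving 31.
(s,t)=(6,2) is feasible, giving 30.
(s,t)=(7,0) is feasible, giving 28.
No feasible integer point exceeds 31.

31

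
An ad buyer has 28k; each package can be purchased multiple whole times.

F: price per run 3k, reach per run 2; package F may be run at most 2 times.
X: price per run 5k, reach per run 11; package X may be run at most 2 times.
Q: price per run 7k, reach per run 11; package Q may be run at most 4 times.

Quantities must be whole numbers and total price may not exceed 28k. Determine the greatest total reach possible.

46

1×F, 2×X, and 2×Q: price 27 ≤ 28, reach 1·2 + 2·11 + 2·11 = 46.
4×Q: price 28 ≤ 28, reach 4·11 = 44.
Best is 46.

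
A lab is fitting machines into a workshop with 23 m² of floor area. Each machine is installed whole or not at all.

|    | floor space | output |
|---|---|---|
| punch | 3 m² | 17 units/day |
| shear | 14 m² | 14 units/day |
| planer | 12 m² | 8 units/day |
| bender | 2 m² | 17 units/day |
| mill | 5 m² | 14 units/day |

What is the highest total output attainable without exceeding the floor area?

56

Take punch, planer, bender, and mill: floor space 3 + 12 + 2 + 5 = 22 ≤ 23, output 17 + 8 + 17 + 14 = 56.
No other feasible combination does better.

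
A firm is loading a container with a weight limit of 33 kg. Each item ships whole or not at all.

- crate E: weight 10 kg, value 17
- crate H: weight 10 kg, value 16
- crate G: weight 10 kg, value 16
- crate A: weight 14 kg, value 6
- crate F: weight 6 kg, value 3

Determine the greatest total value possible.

49

Allowing fractional choices, the relaxed optimum would be about 50.5, but items are indivisible.
crate E + crate G + crate F: weight 10 + 10 + 6 = 26 ≤ 33, value 17 + 16 + 3 = 36.
crate E + crate H + crate G: weight 10 + 10 + 10 = 30 ≤ 33, value 17 + 16 + 16 = 49.
crate E + crate H + crate F: weight 10 + 10 + 6 = 26 ≤ 33, value 17 + 16 + 3 = 36.
Best is crate E, crate H, and crate G with total value 49.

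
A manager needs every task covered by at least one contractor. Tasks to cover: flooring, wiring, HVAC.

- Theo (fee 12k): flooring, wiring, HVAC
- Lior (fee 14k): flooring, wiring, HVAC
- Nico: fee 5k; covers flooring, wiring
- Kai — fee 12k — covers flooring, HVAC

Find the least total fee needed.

12

The greedy cost-per-new-task heuristic would pick Nico and Theo for 17, but a cheaper cover exists.
Theo alone covers flooring, wiring, HVAC — every task.
Total fee: 12.
No cover costs less than 12.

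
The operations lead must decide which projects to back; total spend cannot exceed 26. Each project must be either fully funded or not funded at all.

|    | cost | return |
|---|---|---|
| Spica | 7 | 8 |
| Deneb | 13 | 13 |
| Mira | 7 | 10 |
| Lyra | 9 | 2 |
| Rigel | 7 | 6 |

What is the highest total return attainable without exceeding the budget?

24

Spica + Mira + Rigel: cost 7 + 7 + 7 = 21 ≤ 26, return 8 + 10 + 6 = 24.
Deneb + Mira: cost 13 + 7 = 20 ≤ 26, return 13 + 10 = 23.
Best is Spica, Mira, and Rigel with total return 24.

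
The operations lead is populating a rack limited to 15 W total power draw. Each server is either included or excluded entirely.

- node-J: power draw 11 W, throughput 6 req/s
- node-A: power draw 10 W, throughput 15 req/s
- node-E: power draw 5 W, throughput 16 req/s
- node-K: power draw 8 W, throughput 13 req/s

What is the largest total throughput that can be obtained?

Treat it as a binary knapsack problem.
node-A + node-E: power draw 10 + 5 = 15 ≤ 15, throughput 15 + 16 = 31.
node-E: power draw 5 ≤ 15, throughput 16.
node-E + node-K: power draw 5 + 8 = 13 ≤ 15, throughput 16 + 13 = 29.
Best is node-A and node-E with total throughput 31.

31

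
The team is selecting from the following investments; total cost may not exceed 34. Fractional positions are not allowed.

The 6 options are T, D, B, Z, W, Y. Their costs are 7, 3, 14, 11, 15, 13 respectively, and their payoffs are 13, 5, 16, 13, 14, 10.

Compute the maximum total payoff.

42

T + D + Z + Y: cost 7 + 3 + 11 + 13 = 34 ≤ 34, payoff 13 + 5 + 13 + 10 = 41.
T + B + Z: cost 7 + 14 + 11 = 32 ≤ 34, payoff 13 + 16 + 13 = 42.
T + Z + W: cost 7 + 11 + 15 = 33 ≤ 34, payoff 13 + 13 + 14 = 40.
Best is T, B, and Z with total payoff 42.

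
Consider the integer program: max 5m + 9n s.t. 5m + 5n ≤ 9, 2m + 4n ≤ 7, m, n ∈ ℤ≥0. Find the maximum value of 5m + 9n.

Relaxing integrality, the LP optimum is 15.80 at (m,n) = (0.1, 1.7), which is not an integer point.
(m,n)=(0,1): 5·0+5·1=5≤9, 2·0+4·1=4≤7, objective 9.
(m,n)=(1,0): 5·1+5·0=5≤9, 2·1+4·0=2≤7, objective 5.
(m,n)=(0,0): 5·0+5·0=0≤9, 2·0+4·0=0≤7, objective 0.
Maximum is 9 at (m,n)=(0,1).

9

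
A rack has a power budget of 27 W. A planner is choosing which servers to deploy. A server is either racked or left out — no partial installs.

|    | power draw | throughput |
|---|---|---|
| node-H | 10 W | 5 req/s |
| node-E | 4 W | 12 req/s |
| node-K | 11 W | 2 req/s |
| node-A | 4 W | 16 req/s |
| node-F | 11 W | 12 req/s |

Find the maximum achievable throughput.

40

Take node-E, node-A, and node-F: power draw 4 + 4 + 11 = 19 ≤ 27, throughput 12 + 16 + 12 = 40.
No other feasible combination does better.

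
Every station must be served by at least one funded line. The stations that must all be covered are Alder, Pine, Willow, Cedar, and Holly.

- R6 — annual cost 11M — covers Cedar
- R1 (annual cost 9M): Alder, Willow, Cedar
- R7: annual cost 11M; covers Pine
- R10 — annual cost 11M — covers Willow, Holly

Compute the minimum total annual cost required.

This is a weighted set-cover instance.
Choose R1, R7, and R10: together they cover Alder, Pine, Willow, Cedar, Holly — every station.
Total annual cost: 9 + 11 + 11 = 31.

31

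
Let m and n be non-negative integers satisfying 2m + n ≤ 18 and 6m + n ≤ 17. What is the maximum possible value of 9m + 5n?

85

(m,n)=(0,17) is feasible, giving 85.
(m,n)=(0,16) is feasible, giving 80.
No feasible integer point exceeds 85.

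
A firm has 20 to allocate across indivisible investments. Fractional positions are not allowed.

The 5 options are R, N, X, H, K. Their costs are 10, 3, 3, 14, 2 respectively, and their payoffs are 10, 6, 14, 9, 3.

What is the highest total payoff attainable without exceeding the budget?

R + N + X + K: cost 10 + 3 + 3 + 2 = 18 ≤ 20, payoff 10 + 6 + 14 + 3 = 33.
R + N + X: cost 10 + 3 + 3 = 16 ≤ 20, payoff 10 + 6 + 14 = 30.
Best is R, N, X, and K with total payoff 33.

33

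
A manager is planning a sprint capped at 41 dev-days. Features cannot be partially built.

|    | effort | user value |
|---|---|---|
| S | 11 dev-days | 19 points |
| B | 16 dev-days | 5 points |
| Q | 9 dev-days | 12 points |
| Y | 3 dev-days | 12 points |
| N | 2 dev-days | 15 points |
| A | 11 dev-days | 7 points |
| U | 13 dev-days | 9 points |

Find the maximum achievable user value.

S + Q + Y + N + A: effort 11 + 9 + 3 + 2 + 11 = 36 ≤ 41, user value 19 + 12 + 12 + 15 + 7 = 65.
S + B + Q + Y + N: effort 11 + 16 + 9 + 3 + 2 = 41 ≤ 41, user value 19 + 5 + 12 + 12 + 15 = 63.
S + Q + Y + N + U: effort 11 + 9 + 3 + 2 + 13 = 38 ≤ 41, user value 19 + 12 + 12 + 15 + 9 = 67.
Best is S, Q, Y, N, and U with total user value 67.

67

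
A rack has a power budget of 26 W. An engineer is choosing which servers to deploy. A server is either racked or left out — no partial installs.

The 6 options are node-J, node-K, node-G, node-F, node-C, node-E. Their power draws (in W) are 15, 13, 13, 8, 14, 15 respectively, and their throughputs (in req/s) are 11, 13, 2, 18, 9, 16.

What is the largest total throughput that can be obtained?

34

Take node-F and node-E: power draw 8 + 15 = 23 ≤ 26, throughput 18 + 16 = 34.
No other feasible combination does better.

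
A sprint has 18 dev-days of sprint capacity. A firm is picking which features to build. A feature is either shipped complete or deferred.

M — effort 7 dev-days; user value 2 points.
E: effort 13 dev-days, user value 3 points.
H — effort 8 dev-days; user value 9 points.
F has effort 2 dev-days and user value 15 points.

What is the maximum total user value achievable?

26

M + H + F: effort 7 + 8 + 2 = 17 ≤ 18, user value 2 + 9 + 15 = 26.
E + F: effort 13 + 2 = 15 ≤ 18, user value 3 + 15 = 18.
H + F: effort 8 + 2 = 10 ≤ 18, user value 9 + 15 = 24.
Best is M, H, and F with total user value 26.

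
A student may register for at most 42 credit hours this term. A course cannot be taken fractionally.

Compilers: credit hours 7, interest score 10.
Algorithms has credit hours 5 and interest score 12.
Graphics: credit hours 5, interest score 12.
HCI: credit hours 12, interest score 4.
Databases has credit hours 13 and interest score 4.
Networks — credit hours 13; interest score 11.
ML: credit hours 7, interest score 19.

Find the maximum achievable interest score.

Take Compilers, Algorithms, Graphics, Networks, and ML: credit hours 7 + 5 + 5 + 13 + 7 = 37 ≤ 42, interest score 10 + 12 + 12 + 11 + 19 = 64.
No other feasible combination does better.

64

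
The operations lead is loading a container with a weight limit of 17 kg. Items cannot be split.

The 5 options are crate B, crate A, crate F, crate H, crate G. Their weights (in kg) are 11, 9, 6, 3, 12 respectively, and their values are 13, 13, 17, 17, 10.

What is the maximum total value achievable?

This is a 0-1 knapsack instance.
Allowing fractional choices, the relaxed optimum would be about 45.6, but items are indivisible.
crate F + crate H: weight 6 + 3 = 9 ≤ 17, value 17 + 17 = 34.
crate B + crate H: weight 11 + 3 = 14 ≤ 17, value 13 + 17 = 30.
crate A + crate H: weight 9 + 3 = 12 ≤ 17, value 13 + 17 = 30.
Best is crate F and crate H with total value 34.

34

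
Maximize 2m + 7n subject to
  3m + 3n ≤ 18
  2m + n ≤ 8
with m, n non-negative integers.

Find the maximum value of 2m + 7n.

(m,n)=(0,6): 3·0+3·6=18≤18, 2·0+1·6=6≤8, objective 42.
(m,n)=(1,5): 3·1+3·5=18≤18, 2·1+1·5=7≤8, objective 37.
(m,n)=(0,5): 3·0+3·5=15≤18, 2·0+1·5=5≤8, objective 35.
No feasible integer point exceeds 42.

42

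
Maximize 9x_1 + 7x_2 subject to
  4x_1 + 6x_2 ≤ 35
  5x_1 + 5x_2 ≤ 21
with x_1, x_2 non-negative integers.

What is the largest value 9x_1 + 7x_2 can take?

36

(x_1,x_2)=(4,0): 4·4+6·0=16≤35, 5·4+5·0=20≤21, objective 36.
(x_1,x_2)=(3,1): 4·3+6·1=18≤35, 5·3+5·1=20≤21, objective 34.
(x_1,x_2)=(3,0): 4·3+6·0=12≤35, 5·3+5·0=15≤21, objective 27.
No feasible integer point exceeds 36.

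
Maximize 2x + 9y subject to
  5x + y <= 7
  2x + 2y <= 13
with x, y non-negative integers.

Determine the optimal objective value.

54

The continuous relaxation peaks at (0, 6.5) with value 58.50; rounding to a feasible lattice point costs some objective.
(x,y)=(0,6): 5·0+1·6=6≤7, 2·0+2·6=12≤13, objective 54.
(x,y)=(0,5): 5·0+1·5=5≤7, 2·0+2·5=10≤13, objective 45.
Maximum is 54 at (x,y)=(0,6).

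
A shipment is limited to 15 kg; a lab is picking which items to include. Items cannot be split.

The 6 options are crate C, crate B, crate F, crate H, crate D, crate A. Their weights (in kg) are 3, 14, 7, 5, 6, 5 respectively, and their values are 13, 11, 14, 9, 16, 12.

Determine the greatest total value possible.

41

This is a 0-1 knapsack instance.
Allowing fractional choices, the relaxed optimum would be about 43.0, but items are indivisible.
crate C + crate D + crate A: weight 3 + 6 + 5 = 14 ≤ 15, value 13 + 16 + 12 = 41.
crate C + crate F + crate A: weight 3 + 7 + 5 = 15 ≤ 15, value 13 + 14 + 12 = 39.
Best is crate C, crate D, and crate A with total value 41.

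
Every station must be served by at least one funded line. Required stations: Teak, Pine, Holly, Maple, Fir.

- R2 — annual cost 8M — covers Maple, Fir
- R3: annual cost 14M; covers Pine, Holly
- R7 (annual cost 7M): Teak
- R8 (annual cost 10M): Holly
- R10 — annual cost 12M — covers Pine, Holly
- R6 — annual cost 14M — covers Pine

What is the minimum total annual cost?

27

Choose R2, R7, and R10: together they cover Teak, Pine, Holly, Maple, Fir — every station.
Total annual cost: 8 + 7 + 12 = 27.
No cover costs less than 27.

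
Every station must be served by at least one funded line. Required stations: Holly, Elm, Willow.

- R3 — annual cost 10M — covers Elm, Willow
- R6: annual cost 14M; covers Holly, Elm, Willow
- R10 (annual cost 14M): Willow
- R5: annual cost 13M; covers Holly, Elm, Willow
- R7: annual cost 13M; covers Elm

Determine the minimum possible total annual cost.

R5 alone covers Holly, Elm, Willow — every station.
Total annual cost: 13.
No cover costs less than 13.

13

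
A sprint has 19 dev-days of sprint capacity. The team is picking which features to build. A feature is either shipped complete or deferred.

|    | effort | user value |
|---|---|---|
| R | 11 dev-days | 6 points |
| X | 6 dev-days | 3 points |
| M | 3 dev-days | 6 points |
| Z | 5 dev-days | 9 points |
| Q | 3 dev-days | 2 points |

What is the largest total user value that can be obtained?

21

Allowing fractional choices, the relaxed optimum would be about 21.4, but features are indivisible.
X + M + Z: effort 6 + 3 + 5 = 14 ≤ 19, user value 3 + 6 + 9 = 18.
R + M + Z: effort 11 + 3 + 5 = 19 ≤ 19, user value 6 + 6 + 9 = 21.
X + M + Z + Q: effort 6 + 3 + 5 + 3 = 17 ≤ 19, user value 3 + 6 + 9 + 2 = 20.
Best is R, M, and Z with total user value 21.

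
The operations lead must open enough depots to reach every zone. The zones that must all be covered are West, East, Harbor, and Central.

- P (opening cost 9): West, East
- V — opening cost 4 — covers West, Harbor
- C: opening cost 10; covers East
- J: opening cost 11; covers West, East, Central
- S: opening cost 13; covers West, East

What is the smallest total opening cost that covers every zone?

This is a weighted set-cover instance.
Choose V and J: together they cover West, East, Harbor, Central — every zone.
Total opening cost: 4 + 11 = 15.

15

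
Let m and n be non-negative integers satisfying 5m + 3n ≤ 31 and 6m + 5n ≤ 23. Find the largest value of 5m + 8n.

(m,n)=(0,4): 5·0+3·4=12≤31, 6·0+5·4=20≤23, objective 32.
(m,n)=(1,3): 5·1+3·3=14≤31, 6·1+5·3=21≤23, objective 29.
(m,n)=(0,3): 5·0+3·3=9≤31, 6·0+5·3=15≤23, objective 24.
No feasible integer point exceeds 32.

32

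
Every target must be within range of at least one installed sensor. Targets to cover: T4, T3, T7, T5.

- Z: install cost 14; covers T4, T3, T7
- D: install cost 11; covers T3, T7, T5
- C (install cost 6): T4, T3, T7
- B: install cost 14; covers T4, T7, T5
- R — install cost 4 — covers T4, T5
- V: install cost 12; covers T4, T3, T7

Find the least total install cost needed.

10

This is a weighted set-cover instance.
Choose C and R: together they cover T4, T3, T7, T5 — every target.
Total install cost: 6 + 4 = 10.
No cover costs less than 10.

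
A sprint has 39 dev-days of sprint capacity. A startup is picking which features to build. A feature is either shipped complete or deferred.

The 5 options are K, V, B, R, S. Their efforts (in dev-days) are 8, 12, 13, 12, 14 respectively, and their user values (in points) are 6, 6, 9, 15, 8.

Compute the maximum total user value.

Allowing fractional choices, the relaxed optimum would be about 33.4, but features are indivisible.
K + B + R: effort 8 + 13 + 12 = 33 ≤ 39, user value 6 + 9 + 15 = 30.
V + B + R: effort 12 + 13 + 12 = 37 ≤ 39, user value 6 + 9 + 15 = 30.
B + R + S: effort 13 + 12 + 14 = 39 ≤ 39, user value 9 + 15 + 8 = 32.
Best is B, R, and S with total user value 32.

32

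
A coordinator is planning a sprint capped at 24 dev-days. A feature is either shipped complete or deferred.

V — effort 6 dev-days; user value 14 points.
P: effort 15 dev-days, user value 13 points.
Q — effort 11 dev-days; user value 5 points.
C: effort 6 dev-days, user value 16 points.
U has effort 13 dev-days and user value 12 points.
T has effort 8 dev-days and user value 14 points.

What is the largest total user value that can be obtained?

44

Allowing fractional choices, the relaxed optimum would be about 47.7, but features are indivisible.
V + Q + C: effort 6 + 11 + 6 = 23 ≤ 24, user value 14 + 5 + 16 = 35.
V + C + T: effort 6 + 6 + 8 = 20 ≤ 24, user value 14 + 16 + 14 = 44.
Best is V, C, and T with total user value 44.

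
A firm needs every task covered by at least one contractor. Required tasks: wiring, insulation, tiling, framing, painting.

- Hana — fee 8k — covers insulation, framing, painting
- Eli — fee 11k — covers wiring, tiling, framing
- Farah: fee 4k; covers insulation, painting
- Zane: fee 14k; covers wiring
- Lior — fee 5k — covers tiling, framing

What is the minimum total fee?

15

This is a weighted set-cover instance.
The greedy cost-per-new-task heuristic would pick Farah, Lior, and Eli for 20, but a cheaper cover exists.
Choose Eli and Farah: together they cover wiring, insulation, tiling, framing, painting — every task.
Total fee: 11 + 4 = 15.
No cover costs less than 15.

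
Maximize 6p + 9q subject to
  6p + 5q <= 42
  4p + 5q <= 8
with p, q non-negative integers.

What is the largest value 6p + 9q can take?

12

(p,q)=(2,0) is feasible, giving 12.
(p,q)=(0,1) is feasible, giving 9.
(p,q)=(1,0) is feasible, giving 6.
Maximum is 12 at (p,q)=(2,0).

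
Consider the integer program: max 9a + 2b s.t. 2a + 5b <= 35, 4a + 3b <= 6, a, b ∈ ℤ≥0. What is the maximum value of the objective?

9

(a,b)=(1,0): 2·1+5·0=2≤35, 4·1+3·0=4≤6, objective 9.
(a,b)=(0,1): 2·0+5·1=5≤35, 4·0+3·1=3≤6, objective 2.
(a,b)=(0,0): 2·0+5·0=0≤35, 4·0+3·0=0≤6, objective 0.
The best lattice point is (1,0), giving 9.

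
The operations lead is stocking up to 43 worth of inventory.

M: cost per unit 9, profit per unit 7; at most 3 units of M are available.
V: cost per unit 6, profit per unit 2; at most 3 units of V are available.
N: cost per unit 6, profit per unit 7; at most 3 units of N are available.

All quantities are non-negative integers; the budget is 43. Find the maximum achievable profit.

N has the best ratio (7/6); taking only N gives at most 3×7 = 21 (stopped by the supply cap of 3).
Mixing does better — 2×M, 1×V, and 3×N: cost 42 ≤ 43, profit 2·7 + 1·2 + 3·7 = 37.

37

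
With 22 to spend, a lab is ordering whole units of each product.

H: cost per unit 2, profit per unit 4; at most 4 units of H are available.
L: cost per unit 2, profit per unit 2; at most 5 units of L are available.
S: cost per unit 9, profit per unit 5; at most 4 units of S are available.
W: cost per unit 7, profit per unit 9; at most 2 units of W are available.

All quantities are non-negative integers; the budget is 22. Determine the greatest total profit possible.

3×H, 1×L, and 2×W: cost 22 ≤ 22, profit 3·4 + 1·2 + 2·9 = 32.
4×H and 2×W: cost 22 ≤ 22, profit 4·4 + 2·9 = 34.
Best is 34.

34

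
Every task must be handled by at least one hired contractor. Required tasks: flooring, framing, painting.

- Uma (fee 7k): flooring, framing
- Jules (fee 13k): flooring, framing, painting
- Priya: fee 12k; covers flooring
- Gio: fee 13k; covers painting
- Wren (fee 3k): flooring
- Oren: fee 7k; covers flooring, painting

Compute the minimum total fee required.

The greedy cost-per-new-task heuristic would pick Wren and Jules for 16, but a cheaper cover exists.
Jules alone covers flooring, framing, painting — every task.
Total fee: 13.
No cover costs less than 13.

13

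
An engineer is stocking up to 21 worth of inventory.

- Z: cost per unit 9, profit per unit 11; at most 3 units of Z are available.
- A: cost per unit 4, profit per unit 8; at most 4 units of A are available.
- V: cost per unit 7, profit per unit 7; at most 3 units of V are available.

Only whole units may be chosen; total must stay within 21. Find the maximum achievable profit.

1×Z and 3×A: cost 21 ≤ 21, profit 1·11 + 3·8 = 35.
4×A: cost 16 ≤ 21, profit 4·8 = 32.
Best is 35.

35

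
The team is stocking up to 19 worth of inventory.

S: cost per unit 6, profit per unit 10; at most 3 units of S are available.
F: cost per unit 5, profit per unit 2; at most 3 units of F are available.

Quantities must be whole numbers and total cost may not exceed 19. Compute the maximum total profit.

3×S: cost 18 ≤ 19, profit 3·10 = 30.
2×S and 1×F: cost 17 ≤ 19, profit 2·10 + 1·2 = 22.
Best is 30.

30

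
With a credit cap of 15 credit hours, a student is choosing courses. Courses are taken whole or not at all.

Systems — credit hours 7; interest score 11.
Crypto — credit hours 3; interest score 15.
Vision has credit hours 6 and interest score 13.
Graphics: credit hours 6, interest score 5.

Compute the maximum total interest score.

Systems + Crypto: credit hours 7 + 3 = 10 ≤ 15, interest score 11 + 15 = 26.
Crypto + Vision + Graphics: credit hours 3 + 6 + 6 = 15 ≤ 15, interest score 15 + 13 + 5 = 33.
Crypto + Vision: credit hours 3 + 6 = 9 ≤ 15, interest score 15 + 13 = 28.
Best is Crypto, Vision, and Graphics with total interest score 33.

33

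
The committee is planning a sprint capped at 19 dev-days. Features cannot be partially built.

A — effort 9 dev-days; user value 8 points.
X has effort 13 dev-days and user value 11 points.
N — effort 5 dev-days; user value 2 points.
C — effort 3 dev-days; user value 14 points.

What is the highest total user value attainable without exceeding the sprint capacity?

25

Treat it as a binary knapsack problem.
X + C: effort 13 + 3 = 16 ≤ 19, user value 11 + 14 = 25.
A + N + C: effort 9 + 5 + 3 = 17 ≤ 19, user value 8 + 2 + 14 = 24.
A + C: effort 9 + 3 = 12 ≤ 19, user value 8 + 14 = 22.
Best is X and C with total user value 25.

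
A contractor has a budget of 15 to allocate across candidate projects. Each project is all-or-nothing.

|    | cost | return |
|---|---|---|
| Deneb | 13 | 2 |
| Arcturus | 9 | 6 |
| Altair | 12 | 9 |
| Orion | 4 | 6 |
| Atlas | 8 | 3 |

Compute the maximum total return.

12

Treat it as a binary knapsack problem.
Arcturus + Orion: cost 9 + 4 = 13 ≤ 15, return 6 + 6 = 12.
Orion + Atlas: cost 4 + 8 = 12 ≤ 15, return 6 + 3 = 9.
Altair: cost 12 ≤ 15, return 9.
Best is Arcturus and Orion with total return 12.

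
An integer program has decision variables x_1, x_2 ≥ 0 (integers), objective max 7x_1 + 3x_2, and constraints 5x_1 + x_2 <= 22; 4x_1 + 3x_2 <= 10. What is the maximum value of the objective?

14

(x_1,x_2)=(2,0): 5·2+1·0=10≤22, 4·2+3·0=8≤10, objective 14.
(x_1,x_2)=(1,1): 5·1+1·1=6≤22, 4·1+3·1=7≤10, objective 10.
No feasible integer point exceeds 14.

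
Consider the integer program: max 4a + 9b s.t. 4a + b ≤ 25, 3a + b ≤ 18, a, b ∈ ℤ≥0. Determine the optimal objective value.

(a,b)=(0,18): 4·0+1·18=18≤25, 3·0+1·18=18≤18, objective 162.
(a,b)=(0,17): 4·0+1·17=17≤25, 3·0+1·17=17≤18, objective 153.
The best lattice point is (0,18), giving 162.

162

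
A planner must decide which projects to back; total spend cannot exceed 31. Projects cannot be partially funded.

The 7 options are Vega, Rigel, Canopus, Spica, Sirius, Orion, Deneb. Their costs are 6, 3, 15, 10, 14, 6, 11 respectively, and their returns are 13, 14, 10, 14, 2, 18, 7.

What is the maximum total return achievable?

59

Treat it as a binary knapsack problem.
Vega + Rigel + Canopus + Orion: cost 6 + 3 + 15 + 6 = 30 ≤ 31, return 13 + 14 + 10 + 18 = 55.
Vega + Rigel + Spica + Orion: cost 6 + 3 + 10 + 6 = 25 ≤ 31, return 13 + 14 + 14 + 18 = 59.
Rigel + Spica + Orion + Deneb: cost 3 + 10 + 6 + 11 = 30 ≤ 31, return 14 + 14 + 18 + 7 = 53.
Best is Vega, Rigel, Spica, and Orion with total return 59.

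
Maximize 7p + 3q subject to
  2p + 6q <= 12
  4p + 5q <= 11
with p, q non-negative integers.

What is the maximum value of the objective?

(p,q)=(2,0) is feasible, giving 14.
(p,q)=(1,1) is feasible, giving 10.
(p,q)=(1,0) is feasible, giving 7.
No feasible integer point exceeds 14.

14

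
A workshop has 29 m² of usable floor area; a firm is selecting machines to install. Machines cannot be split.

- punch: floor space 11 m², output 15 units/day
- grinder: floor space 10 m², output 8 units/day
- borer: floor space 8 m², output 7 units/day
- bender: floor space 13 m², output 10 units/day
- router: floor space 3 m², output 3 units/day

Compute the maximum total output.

30

punch + grinder + borer: floor space 11 + 10 + 8 = 29 ≤ 29, output 15 + 8 + 7 = 30.
punch + bender + router: floor space 11 + 13 + 3 = 27 ≤ 29, output 15 + 10 + 3 = 28.
Best is punch, grinder, and borer with total output 30.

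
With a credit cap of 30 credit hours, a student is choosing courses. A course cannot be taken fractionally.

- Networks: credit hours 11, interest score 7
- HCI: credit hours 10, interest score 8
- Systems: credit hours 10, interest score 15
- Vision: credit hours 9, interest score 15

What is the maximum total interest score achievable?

Treat it as a binary knapsack problem.
Allowing fractional choices, the relaxed optimum would be about 38.6, but courses are indivisible.
HCI + Systems + Vision: credit hours 10 + 10 + 9 = 29 ≤ 30, interest score 8 + 15 + 15 = 38.
Networks + Systems + Vision: credit hours 11 + 10 + 9 = 30 ≤ 30, interest score 7 + 15 + 15 = 37.
Systems + Vision: credit hours 10 + 9 = 19 ≤ 30, interest score 15 + 15 = 30.
Best is HCI, Systems, and Vision with total interest score 38.

38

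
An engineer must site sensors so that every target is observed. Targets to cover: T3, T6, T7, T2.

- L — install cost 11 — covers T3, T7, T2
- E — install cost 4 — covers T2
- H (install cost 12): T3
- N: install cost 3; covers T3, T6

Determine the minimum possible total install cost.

Choose L and N: together they cover T3, T6, T7, T2 — every target.
Total install cost: 11 + 3 = 14.

14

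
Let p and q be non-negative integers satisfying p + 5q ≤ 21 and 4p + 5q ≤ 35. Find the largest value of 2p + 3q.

19

Relaxing integrality, the LP optimum is 19.13 at (p,q) = (4.67, 3.27), which is not an integer point.
(p,q)=(5,3): 1·5+5·3=20≤21, 4·5+5·3=35≤35, objective 19.
(p,q)=(6,2): 1·6+5·2=16≤21, 4·6+5·2=34≤35, objective 18.
Maximum is 19 at (p,q)=(5,3).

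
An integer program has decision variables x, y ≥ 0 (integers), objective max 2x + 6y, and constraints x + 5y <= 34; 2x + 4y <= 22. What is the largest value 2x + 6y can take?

32

(x,y)=(1,5) is feasible, giving 32.
(x,y)=(0,5) is feasible, giving 30.
No feasible integer point exceeds 32.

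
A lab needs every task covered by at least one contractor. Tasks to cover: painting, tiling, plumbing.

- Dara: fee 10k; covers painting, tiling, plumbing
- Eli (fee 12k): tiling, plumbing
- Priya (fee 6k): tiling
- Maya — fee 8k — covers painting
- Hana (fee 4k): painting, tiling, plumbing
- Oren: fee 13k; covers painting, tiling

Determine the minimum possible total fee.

This is a weighted set-cover instance.
Hana alone covers painting, tiling, plumbing — every task.
Total fee: 4.
No cover costs less than 4.

4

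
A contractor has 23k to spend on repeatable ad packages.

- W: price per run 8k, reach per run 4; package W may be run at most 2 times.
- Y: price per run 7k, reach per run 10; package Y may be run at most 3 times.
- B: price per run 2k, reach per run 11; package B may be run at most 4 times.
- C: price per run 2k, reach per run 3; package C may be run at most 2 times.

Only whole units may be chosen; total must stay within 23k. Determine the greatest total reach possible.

64

This is a bounded integer knapsack.
B has the best ratio (11/2); taking only B gives at most 4×11 = 44 (stopped by the supply cap of 4).
Mixing does better — 2×Y and 4×B: price 22 ≤ 23, reach 2·10 + 4·11 = 64.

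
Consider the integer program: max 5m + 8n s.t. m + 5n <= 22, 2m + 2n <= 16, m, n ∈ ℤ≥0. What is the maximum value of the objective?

49

Relaxing integrality, the LP optimum is 50.50 at (m,n) = (4.5, 3.5), which is not an integer point.
(m,n)=(5,3): 1·5+5·3=20≤22, 2·5+2·3=16≤16, objective 49.
(m,n)=(6,2): 1·6+5·2=16≤22, 2·6+2·2=16≤16, objective 46.
(m,n)=(4,3): 1·4+5·3=19≤22, 2·4+2·3=14≤16, objective 44.
(m,n)=(5,2): 1·5+5·2=15≤22, 2·5+2·2=14≤16, objective 41.
Maximum is 49 at (m,n)=(5,3).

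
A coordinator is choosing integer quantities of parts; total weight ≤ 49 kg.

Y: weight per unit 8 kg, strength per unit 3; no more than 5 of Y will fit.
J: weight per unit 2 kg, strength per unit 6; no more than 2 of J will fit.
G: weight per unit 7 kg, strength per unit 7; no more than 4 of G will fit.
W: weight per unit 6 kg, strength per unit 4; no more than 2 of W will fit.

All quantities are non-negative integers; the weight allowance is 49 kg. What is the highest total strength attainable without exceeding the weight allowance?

Take 2×J, 4×G, and 2×W: weight 44 ≤ 49, strength 2·6 + 4·7 + 2·4 = 48.
J has the best ratio (6/2) and is taken to its limit of 2; remaining capacity is filled optimally with the others.

48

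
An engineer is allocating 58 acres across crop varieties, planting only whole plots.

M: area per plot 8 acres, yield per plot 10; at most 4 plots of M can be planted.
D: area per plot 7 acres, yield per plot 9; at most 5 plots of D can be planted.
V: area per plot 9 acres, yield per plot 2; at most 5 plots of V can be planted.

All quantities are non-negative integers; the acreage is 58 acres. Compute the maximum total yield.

This is a bounded integer knapsack.
Take 4×M and 3×D: area 53 ≤ 58, yield 4·10 + 3·9 = 67.
No other integer combination yields more.

67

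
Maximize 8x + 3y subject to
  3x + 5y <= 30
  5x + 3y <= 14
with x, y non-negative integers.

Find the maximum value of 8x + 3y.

The continuous relaxation peaks at (2.8, 0) with value 22.40; rounding to a feasible lattice point costs some objective.
(x,y)=(2,1): 3·2+5·1=11≤30, 5·2+3·1=13≤14, objective 19.
(x,y)=(2,0): 3·2+5·0=6≤30, 5·2+3·0=10≤14, objective 16.
Maximum is 19 at (x,y)=(2,1).

19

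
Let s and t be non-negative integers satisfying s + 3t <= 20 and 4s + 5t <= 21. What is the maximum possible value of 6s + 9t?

36

(s,t)=(0,4): 1·0+3·4=12≤20, 4·0+5·4=20≤21, objective 36.
(s,t)=(1,3): 1·1+3·3=10≤20, 4·1+5·3=19≤21, objective 33.
No feasible integer point exceeds 36.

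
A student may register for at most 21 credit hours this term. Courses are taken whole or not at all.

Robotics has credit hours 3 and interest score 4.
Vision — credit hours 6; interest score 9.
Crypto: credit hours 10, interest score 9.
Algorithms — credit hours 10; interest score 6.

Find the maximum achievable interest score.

Allowing fractional choices, the relaxed optimum would be about 23.2, but courses are indivisible.
Robotics + Vision + Algorithms: credit hours 3 + 6 + 10 = 19 ≤ 21, interest score 4 + 9 + 6 = 19.
Vision + Crypto: credit hours 6 + 10 = 16 ≤ 21, interest score 9 + 9 = 18.
Robotics + Vision + Crypto: credit hours 3 + 6 + 10 = 19 ≤ 21, interest score 4 + 9 + 9 = 22.
Best is Robotics, Vision, and Crypto with total interest score 22.

22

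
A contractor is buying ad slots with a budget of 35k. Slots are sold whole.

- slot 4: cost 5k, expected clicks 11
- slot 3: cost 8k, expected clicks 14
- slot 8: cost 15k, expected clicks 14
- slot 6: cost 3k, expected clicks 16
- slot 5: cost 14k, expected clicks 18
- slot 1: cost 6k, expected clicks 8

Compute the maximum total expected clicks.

59

This is an integer program with binary decision variables.
Take slot 4, slot 3, slot 6, and slot 5: cost 5 + 8 + 3 + 14 = 30 ≤ 35, expected clicks 11 + 14 + 16 + 18 = 59.
No other feasible combination does better.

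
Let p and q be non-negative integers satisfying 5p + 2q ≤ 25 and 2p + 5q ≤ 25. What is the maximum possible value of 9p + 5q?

46

(p,q)=(4,2) is feasible, giving 46.
(p,q)=(3,3) is feasible, giving 42.
(p,q)=(4,1) is feasible, giving 41.
Maximum is 46 at (p,q)=(4,2).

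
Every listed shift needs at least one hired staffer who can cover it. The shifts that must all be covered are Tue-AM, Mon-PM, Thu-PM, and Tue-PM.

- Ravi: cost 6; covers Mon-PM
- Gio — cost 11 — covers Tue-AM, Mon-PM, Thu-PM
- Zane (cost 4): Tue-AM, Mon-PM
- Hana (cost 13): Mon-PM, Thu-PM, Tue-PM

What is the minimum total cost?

Choose Zane and Hana: together they cover Tue-AM, Mon-PM, Thu-PM, Tue-PM — every shift.
Total cost: 4 + 13 = 17.

17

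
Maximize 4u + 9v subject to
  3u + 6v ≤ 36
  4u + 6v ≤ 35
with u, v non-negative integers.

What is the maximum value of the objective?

The continuous relaxation peaks at (0, 5.83) with value 52.50; rounding to a feasible lattice point costs some objective.
(u,v)=(1,5): 3·1+6·5=33≤36, 4·1+6·5=34≤35, objective 49.
(u,v)=(0,5): 3·0+6·5=30≤36, 4·0+6·5=30≤35, objective 45.
(u,v)=(2,4): 3·2+6·4=30≤36, 4·2+6·4=32≤35, objective 44.
(u,v)=(1,4): 3·1+6·4=27≤36, 4·1+6·4=28≤35, objective 40.
The best lattice point is (1,5), giving 49.

49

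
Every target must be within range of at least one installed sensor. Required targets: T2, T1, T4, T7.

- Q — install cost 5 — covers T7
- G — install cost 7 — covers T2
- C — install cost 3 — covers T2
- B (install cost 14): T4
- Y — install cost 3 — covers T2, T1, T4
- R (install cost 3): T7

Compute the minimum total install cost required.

Choose Y and R: together they cover T2, T1, T4, T7 — every target.
Total install cost: 3 + 3 = 6.
No cover costs less than 6.

6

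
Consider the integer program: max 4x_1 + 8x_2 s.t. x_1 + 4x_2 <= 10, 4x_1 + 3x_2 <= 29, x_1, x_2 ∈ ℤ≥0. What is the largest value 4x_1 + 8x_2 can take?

(x_1,x_2)=(6,1) is feasible, giving 32.
(x_1,x_2)=(7,0) is feasible, giving 28.
(x_1,x_2)=(5,1) is feasible, giving 28.
No feasible integer point exceeds 32.

32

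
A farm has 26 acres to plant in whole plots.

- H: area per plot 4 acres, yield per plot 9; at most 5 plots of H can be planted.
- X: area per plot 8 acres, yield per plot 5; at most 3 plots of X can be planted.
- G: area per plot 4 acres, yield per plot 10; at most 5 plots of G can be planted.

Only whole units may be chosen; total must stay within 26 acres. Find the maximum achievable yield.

59

This is a bounded integer knapsack.
2×H and 4×G: area 24 ≤ 26, yield 2·9 + 4·10 = 58.
1×H and 5×G: area 24 ≤ 26, yield 1·9 + 5·10 = 59.
Best is 59.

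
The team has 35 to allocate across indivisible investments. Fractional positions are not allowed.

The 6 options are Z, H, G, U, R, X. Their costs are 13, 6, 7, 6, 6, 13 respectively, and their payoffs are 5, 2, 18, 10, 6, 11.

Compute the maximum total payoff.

45

Allowing fractional choices, the relaxed optimum would be about 46.2, but investments are indivisible.
G + U + R + X: cost 7 + 6 + 6 + 13 = 32 ≤ 35, payoff 18 + 10 + 6 + 11 = 45.
H + G + U + X: cost 6 + 7 + 6 + 13 = 32 ≤ 35, payoff 2 + 18 + 10 + 11 = 41.
Best is G, U, R, and X with total payoff 45.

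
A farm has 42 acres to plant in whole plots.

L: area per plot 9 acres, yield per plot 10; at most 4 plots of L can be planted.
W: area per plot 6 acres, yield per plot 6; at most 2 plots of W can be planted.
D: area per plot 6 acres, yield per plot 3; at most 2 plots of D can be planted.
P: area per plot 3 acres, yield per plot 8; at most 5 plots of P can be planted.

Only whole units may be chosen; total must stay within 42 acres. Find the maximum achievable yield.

This is a bounded integer knapsack.
P has the best ratio (8/3); taking only P gives at most 5×8 = 40 (stopped by the supply cap of 5).
Mixing does better — 3×L and 5×P: area 42 ≤ 42, yield 3·10 + 5·8 = 70.

70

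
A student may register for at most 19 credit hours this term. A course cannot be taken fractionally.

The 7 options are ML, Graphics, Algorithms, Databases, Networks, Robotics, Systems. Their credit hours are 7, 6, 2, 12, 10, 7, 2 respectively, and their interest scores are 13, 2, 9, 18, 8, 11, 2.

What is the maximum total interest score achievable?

35

Take ML, Algorithms, Robotics, and Systems: credit hours 7 + 2 + 7 + 2 = 18 ≤ 19, interest score 13 + 9 + 11 + 2 = 35.
No other feasible combination does better.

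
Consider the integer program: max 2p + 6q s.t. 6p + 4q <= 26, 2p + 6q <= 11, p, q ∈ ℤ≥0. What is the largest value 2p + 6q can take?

10

The continuous relaxation peaks at (0, 1.83) with value 11.00; rounding to a feasible lattice point costs some objective.
(p,q)=(2,1): 6·2+4·1=16≤26, 2·2+6·1=10≤11, objective 10.
(p,q)=(1,1): 6·1+4·1=10≤26, 2·1+6·1=8≤11, objective 8.
No feasible integer point exceeds 10.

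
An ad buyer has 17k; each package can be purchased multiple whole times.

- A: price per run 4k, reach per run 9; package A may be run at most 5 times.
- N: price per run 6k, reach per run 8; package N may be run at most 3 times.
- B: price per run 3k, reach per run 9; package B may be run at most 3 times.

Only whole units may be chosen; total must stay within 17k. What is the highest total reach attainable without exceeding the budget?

This is a bounded integer knapsack.
B has the best ratio (9/3); taking only B gives at most 3×9 = 27 (stopped by the supply cap of 3).
Mixing does better — 2×A and 3×B: price 17 ≤ 17, reach 2·9 + 3·9 = 45.

45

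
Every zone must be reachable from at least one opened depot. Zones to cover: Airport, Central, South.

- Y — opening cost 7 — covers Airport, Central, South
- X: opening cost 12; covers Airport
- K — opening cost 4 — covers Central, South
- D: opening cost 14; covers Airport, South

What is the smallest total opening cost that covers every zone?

Y alone covers Airport, Central, South — every zone.
Total opening cost: 7.

7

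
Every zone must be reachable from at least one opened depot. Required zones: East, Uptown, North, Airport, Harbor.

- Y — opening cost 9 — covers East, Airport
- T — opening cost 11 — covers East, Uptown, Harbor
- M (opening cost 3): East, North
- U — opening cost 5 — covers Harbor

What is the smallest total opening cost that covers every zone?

23

Choose Y, T, and M: together they cover East, Uptown, North, Airport, Harbor — every zone.
Total opening cost: 9 + 11 + 3 = 23.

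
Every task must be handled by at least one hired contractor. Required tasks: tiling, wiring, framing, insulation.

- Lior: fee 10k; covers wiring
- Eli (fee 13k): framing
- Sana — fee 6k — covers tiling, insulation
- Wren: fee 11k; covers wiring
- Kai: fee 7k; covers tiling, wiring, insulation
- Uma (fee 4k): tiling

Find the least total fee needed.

20

This is a weighted set-cover instance.
Choose Eli and Kai: together they cover tiling, wiring, framing, insulation — every task.
Total fee: 13 + 7 = 20.
No cover costs less than 20.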